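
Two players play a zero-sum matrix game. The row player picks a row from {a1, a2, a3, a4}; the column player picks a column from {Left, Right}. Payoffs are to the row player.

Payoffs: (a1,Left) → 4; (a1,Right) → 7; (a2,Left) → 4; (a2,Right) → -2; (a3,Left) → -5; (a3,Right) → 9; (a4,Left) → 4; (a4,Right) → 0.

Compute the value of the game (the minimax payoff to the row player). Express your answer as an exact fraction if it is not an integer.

Row minima: a1 → 4, a2 → -2, a3 → -5, a4 → 0; maximin = 4.
Column maxima: Left → 4, Right → 9; minimax = 4.
Since maximin = minimax = 4, there is a saddle point and the value is 4.

4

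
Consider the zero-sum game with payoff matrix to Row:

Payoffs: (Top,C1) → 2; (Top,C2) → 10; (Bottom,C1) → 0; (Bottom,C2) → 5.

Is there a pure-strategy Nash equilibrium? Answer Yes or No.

Row minima: Top → 2, Bottom → 0; maximin = 2.
Column maxima: C1 → 2, C2 → 10; minimax = 2.
maximin = minimax = 2, so a saddle point exists.

Yes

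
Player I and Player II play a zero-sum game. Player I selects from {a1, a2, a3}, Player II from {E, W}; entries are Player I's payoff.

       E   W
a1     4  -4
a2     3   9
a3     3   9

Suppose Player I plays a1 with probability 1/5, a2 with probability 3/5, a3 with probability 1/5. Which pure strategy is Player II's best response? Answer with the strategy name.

E

If Player II plays E, Player I's expected payoff is (1/5)·4 + (3/5)·3 + (1/5)·3 = 16/5.
If Player II plays W, Player I's expected payoff is (1/5)·(-4) + (3/5)·9 + (1/5)·9 = 32/5.
Player II minimizes Player I's payoff; the smallest is 16/5, so the best response is E.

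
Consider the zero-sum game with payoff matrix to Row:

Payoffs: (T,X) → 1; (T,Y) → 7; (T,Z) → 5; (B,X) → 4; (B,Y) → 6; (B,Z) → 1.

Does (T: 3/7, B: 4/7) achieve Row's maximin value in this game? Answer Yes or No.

Against X this mix gives (3/7)·1 + (4/7)·4 = 19/7.
Against Y this mix gives (3/7)·7 + (4/7)·6 = 45/7.
Against Z this mix gives (3/7)·5 + (4/7)·1 = 19/7.
All of Column's active replies (X, Z) yield 19/7, and no column does worse for Row. The mix makes Column indifferent and guarantees 19/7, so it is optimal.

Yes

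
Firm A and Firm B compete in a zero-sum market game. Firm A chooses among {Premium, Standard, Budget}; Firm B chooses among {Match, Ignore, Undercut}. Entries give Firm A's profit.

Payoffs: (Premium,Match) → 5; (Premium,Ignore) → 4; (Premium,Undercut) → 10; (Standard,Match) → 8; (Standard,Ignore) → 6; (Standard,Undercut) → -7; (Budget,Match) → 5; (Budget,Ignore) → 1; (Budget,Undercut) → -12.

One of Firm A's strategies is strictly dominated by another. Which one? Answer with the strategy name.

Budget

Standard gives a strictly higher payoff than Budget against every column: 8 > 5, 6 > 1, -7 > -12.
So Budget is strictly dominated and Firm A never plays it.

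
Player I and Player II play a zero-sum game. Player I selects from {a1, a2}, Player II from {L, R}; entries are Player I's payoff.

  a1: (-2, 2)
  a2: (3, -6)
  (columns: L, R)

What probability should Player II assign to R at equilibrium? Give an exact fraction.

5/13

Row minima: a1 → -2, a2 → -6; maximin = -2.
Column maxima: L → 3, R → 2; minimax = 2.
-2 ≠ 2, so there is no saddle point; optimal play is mixed.
Let Player I play a1 with probability p. Expected payoff against L: (-2)p + 3(1−p) = −5p + 3; against R: 2p + (-6)(1−p) = 8p − 6.
Setting these equal: −5p + 3 = 8p − 6 ⇒ −13p = -9 ⇒ p = 9/13, and the value is (-5)·(9/13) + 3 = -6/13.
For Player II: with q = P(L), equating a1's and a2's payoffs gives −4q + 2 = 9q − 6 ⇒ q = 8/13.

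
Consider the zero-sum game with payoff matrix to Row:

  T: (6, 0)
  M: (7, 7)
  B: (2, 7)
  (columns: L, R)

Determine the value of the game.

Row minima: T → 0, M → 7, B → 2; maximin = 7.
Column maxima: L → 7, R → 7; minimax = 7.
Since maximin = minimax = 7, there is a saddle point and the value is 7.

7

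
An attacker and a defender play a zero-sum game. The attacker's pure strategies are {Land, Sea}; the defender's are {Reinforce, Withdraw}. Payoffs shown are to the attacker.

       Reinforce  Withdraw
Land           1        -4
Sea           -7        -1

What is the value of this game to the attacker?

Row minima: Land → -4, Sea → -7; maximin = -4.
Column maxima: Reinforce → 1, Withdraw → -1; minimax = -1.
-4 ≠ -1, so there is no saddle point; optimal play is mixed.
Let the attacker play Land with probability p. Expected payoff against Reinforce: 1p + (-7)(1−p) = 8p − 7; against Withdraw: (-4)p + (-1)(1−p) = −3p − 1.
Setting these equal: 8p − 7 = −3p − 1 ⇒ 11p = 6 ⇒ p = 6/11, and the value is (8)·(6/11) − 7 = -29/11.
For the defender: with q = P(Reinforce), equating Land's and Sea's payoffs gives 5q − 4 = −6q − 1 ⇒ q = 3/11.

-29/11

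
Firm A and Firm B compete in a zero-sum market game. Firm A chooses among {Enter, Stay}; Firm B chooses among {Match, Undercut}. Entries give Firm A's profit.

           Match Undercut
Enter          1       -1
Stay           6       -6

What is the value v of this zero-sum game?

Row minima: Enter → -1, Stay → -6; maximin = -1.
Column maxima: Match → 6, Undercut → -1; minimax = -1.
Since maximin = minimax = -1, there is a saddle point and the value is -1.

-1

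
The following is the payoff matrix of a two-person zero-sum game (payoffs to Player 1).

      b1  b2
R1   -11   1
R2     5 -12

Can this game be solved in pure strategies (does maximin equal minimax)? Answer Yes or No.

Row minima: R1 → -11, R2 → -12; maximin = -11.
Column maxima: b1 → 5, b2 → 1; minimax = 1.
-11 ≠ 1, so no pure-strategy equilibrium exists.

No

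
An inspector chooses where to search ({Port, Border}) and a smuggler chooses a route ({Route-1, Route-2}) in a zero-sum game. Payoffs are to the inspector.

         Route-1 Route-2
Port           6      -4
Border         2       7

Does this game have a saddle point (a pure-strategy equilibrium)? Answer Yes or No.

No

Row minima: Port → -4, Border → 2; maximin = 2.
Column maxima: Route-1 → 6, Route-2 → 7; minimax = 6.
2 ≠ 6, so no pure-strategy equilibrium exists.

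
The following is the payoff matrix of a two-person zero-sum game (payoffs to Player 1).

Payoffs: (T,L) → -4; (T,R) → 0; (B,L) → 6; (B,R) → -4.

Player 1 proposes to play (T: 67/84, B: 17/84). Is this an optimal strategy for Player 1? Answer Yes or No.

No

Against L this mix gives (67/84)·(-4) + (17/84)·6 = -83/42.
Against R this mix gives (67/84)·0 + (17/84)·(-4) = -17/21.
Player 2 will play L, holding Player 1 to -83/42. Shifting weight toward the row that does better against L would raise this floor (the equalizing mix achieves -8/7 against both L and R), so the proposed strategy is not optimal.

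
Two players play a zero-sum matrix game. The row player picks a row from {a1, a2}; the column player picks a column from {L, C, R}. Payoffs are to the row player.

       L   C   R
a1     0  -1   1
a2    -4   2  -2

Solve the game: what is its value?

-4/7

Row minima: a1 → -1, a2 → -4; maximin = -1.
Column maxima: L → 0, C → 2, R → 1; minimax = 0.
-1 ≠ 0, so there is no saddle point; optimal play is mixed.
R is strictly dominated by L (it gives the row player strictly more in every row), so the column player never plays it.
On the remaining 2×2 (a1, a2 vs L, C):
Let the row player play a1 with probability p. Expected payoff against L: 0p + (-4)(1−p) = 4p − 4; against C: (-1)p + 2(1−p) = −3p + 2.
Setting these equal: 4p − 4 = −3p + 2 ⇒ 7p = 6 ⇒ p = 6/7, and the value is (4)·(6/7) − 4 = -4/7.
For the column player: with q = P(L), equating a1's and a2's payoffs gives q − 1 = −6q + 2 ⇒ q = 3/7.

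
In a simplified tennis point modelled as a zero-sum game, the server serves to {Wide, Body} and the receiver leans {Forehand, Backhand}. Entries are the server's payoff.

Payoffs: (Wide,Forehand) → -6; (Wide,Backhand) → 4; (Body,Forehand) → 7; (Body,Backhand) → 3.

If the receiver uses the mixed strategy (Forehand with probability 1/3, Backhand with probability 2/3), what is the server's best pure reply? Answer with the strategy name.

Expected payoff of Wide: (1/3)·(-6) + (2/3)·4 = 2/3.
Expected payoff of Body: (1/3)·7 + (2/3)·3 = 13/3.
The largest is 13/3, so the server's best response is Body.

Body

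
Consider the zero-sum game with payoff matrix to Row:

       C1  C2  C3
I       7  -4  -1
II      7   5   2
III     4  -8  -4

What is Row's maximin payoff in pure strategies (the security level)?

Row minima: I → -4, II → 2, III → -8.
The best of these is 2.

2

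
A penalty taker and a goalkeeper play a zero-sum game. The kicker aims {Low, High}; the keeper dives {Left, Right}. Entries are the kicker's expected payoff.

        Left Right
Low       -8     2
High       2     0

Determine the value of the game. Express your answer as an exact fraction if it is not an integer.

1/3

Row minima: Low → -8, High → 0; maximin = 0.
Column maxima: Left → 2, Right → 2; minimax = 2.
0 ≠ 2, so there is no saddle point; optimal play is mixed.
Let the kicker play Low with probability p. Expected payoff against Left: (-8)p + 2(1−p) = −10p + 2; against Right: 2p + 0(1−p) = 2p.
Setting these equal: −10p + 2 = 2p ⇒ −12p = -2 ⇒ p = 1/6, and the value is (-10)·(1/6) + 2 = 1/3.
For the keeper: with q = P(Left), equating Low's and High's payoffs gives −10q + 2 = 2q ⇒ q = 1/6.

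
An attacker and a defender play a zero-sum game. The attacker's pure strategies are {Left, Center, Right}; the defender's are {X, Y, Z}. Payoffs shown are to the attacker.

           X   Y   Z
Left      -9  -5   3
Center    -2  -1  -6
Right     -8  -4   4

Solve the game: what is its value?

Row minima: Left → -9, Center → -6, Right → -8; maximin = -6.
Column maxima: X → -2, Y → -1, Z → 4; minimax = -2.
-6 ≠ -2, so there is no saddle point; optimal play is mixed.
Left is strictly dominated by Right, so the attacker never plays it.
Y is strictly dominated by X (it gives the attacker strictly more in every row), so the defender never plays it.
On the remaining 2×2 (Center, Right vs X, Z):
Let the attacker play Center with probability p. Expected payoff against X: (-2)p + (-8)(1−p) = 6p − 8; against Z: (-6)p + 4(1−p) = −10p + 4.
Setting these equal: 6p − 8 = −10p + 4 ⇒ 16p = 12 ⇒ p = 3/4, and the value is (6)·(3/4) − 8 = -7/2.
For the defender: with q = P(X), equating Center's and Right's payoffs gives 4q − 6 = −12q + 4 ⇒ q = 5/8.

-7/2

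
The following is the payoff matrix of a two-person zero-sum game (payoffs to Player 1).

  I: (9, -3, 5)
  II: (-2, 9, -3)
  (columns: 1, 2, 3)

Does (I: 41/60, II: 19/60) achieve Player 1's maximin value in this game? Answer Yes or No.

No

Against 1 this mix gives (41/60)·9 + (19/60)·(-2) = 331/60.
Against 2 this mix gives (41/60)·(-3) + (19/60)·9 = 4/5.
Against 3 this mix gives (41/60)·5 + (19/60)·(-3) = 37/15.
Player 2 will play 2, holding Player 1 to 4/5. Shifting weight toward the row that does better against 2 would raise this floor (the equalizing mix achieves 9/5 against both 2 and 3), so the proposed strategy is not optimal.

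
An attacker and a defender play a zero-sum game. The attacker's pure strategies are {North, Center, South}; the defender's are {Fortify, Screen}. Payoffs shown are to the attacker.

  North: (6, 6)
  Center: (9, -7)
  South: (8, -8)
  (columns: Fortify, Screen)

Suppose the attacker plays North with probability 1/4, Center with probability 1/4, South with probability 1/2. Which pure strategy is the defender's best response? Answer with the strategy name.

Screen

If the defender plays Fortify, the attacker's expected payoff is (1/4)·6 + (1/4)·9 + (1/2)·8 = 31/4.
If the defender plays Screen, the attacker's expected payoff is (1/4)·6 + (1/4)·(-7) + (1/2)·(-8) = -17/4.
The defender minimizes the attacker's payoff; the smallest is -17/4, so the best response is Screen.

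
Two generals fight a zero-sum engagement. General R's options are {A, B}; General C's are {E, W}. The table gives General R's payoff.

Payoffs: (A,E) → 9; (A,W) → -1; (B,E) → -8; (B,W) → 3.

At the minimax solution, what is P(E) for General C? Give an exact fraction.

4/21

Row minima: A → -1, B → -8; maximin = -1.
Column maxima: E → 9, W → 3; minimax = 3.
-1 ≠ 3, so there is no saddle point; optimal play is mixed.
Let General R play A with probability p. Expected payoff against E: 9p + (-8)(1−p) = 17p − 8; against W: (-1)p + 3(1−p) = −4p + 3.
Setting these equal: 17p − 8 = −4p + 3 ⇒ 21p = 11 ⇒ p = 11/21, and the value is (17)·(11/21) − 8 = 19/21.
For General C: with q = P(E), equating A's and B's payoffs gives 10q − 1 = −11q + 3 ⇒ q = 4/21.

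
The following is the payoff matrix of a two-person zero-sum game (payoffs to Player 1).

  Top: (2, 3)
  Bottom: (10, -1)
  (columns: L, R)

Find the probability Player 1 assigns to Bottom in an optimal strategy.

Row minima: Top → 2, Bottom → -1; maximin = 2.
Column maxima: L → 10, R → 3; minimax = 3.
2 ≠ 3, so there is no saddle point; optimal play is mixed.
Let Player 1 play Top with probability p. Expected payoff against L: 2p + 10(1−p) = −8p + 10; against R: 3p + (-1)(1−p) = 4p − 1.
Setting these equal: −8p + 10 = 4p − 1 ⇒ −12p = -11 ⇒ p = 11/12, and the value is (-8)·(11/12) + 10 = 8/3.
For Player 2: with q = P(L), equating Top's and Bottom's payoffs gives −q + 3 = 11q − 1 ⇒ q = 1/3.

1/12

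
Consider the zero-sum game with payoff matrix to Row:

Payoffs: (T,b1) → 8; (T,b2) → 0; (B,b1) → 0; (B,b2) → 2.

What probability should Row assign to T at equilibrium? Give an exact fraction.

Row minima: T → 0, B → 0; maximin = 0.
Column maxima: b1 → 8, b2 → 2; minimax = 2.
0 ≠ 2, so there is no saddle point; optimal play is mixed.
Let Row play T with probability p. Expected payoff against b1: 8p + 0(1−p) = 8p; against b2: 0p + 2(1−p) = −2p + 2.
Setting these equal: 8p = −2p + 2 ⇒ 10p = 2 ⇒ p = 1/5, and the value is (8)·(1/5) = 8/5.
For Column: with q = P(b1), equating T's and B's payoffs gives 8q = −2q + 2 ⇒ q = 1/5.

1/5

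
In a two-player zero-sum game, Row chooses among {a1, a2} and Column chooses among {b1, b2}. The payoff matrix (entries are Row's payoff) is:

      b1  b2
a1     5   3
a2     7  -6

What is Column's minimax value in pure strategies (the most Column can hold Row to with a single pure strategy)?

3

Column maxima: b1 → 7, b2 → 3.
The smallest of these is 3.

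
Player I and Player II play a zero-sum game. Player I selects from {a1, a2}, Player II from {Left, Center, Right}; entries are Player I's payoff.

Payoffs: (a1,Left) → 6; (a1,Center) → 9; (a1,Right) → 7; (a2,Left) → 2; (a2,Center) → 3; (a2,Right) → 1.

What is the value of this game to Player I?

Row minima: a1 → 6, a2 → 1; maximin = 6.
Column maxima: Left → 6, Center → 9, Right → 7; minimax = 6.
Since maximin = minimax = 6, there is a saddle point and the value is 6.

6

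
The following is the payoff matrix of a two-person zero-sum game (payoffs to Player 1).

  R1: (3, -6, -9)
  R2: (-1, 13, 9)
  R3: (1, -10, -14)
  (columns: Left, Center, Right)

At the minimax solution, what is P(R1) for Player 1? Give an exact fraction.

Row minima: R1 → -9, R2 → -1, R3 → -14; maximin = -1.
Column maxima: Left → 3, Center → 13, Right → 9; minimax = 3.
-1 ≠ 3, so there is no saddle point; optimal play is mixed.
R3 is strictly dominated by R1, so Player 1 never plays it.
Center is strictly dominated by Right (it gives Player 1 strictly more in every row), so Player 2 never plays it.
On the remaining 2×2 (R1, R2 vs Left, Right):
Let Player 1 play R1 with probability p. Expected payoff against Left: 3p + (-1)(1−p) = 4p − 1; against Right: (-9)p + 9(1−p) = −18p + 9.
Setting these equal: 4p − 1 = −18p + 9 ⇒ 22p = 10 ⇒ p = 5/11, and the value is (4)·(5/11) − 1 = 9/11.
For Player 2: with q = P(Left), equating R1's and R2's payoffs gives 12q − 9 = −10q + 9 ⇒ q = 9/11.

5/11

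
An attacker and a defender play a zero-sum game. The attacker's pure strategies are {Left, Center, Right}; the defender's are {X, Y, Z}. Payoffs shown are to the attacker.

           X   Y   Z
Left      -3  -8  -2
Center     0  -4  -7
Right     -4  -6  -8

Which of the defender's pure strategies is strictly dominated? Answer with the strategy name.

Y holds the attacker's payoff strictly below X in every row: -8 < -3, -4 < 0, -6 < -4.
So X is strictly dominated for the defender.

X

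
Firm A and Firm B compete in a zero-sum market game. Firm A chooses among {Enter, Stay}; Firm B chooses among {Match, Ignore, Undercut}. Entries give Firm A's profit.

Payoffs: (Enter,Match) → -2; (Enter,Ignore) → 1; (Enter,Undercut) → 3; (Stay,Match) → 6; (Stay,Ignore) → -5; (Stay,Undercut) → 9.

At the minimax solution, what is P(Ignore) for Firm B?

Row minima: Enter → -2, Stay → -5; maximin = -2.
Column maxima: Match → 6, Ignore → 1, Undercut → 9; minimax = 1.
-2 ≠ 1, so there is no saddle point; optimal play is mixed.
Undercut is strictly dominated by Match (it gives Firm A strictly more in every row), so Firm B never plays it.
On the remaining 2×2 (Enter, Stay vs Match, Ignore):
Let Firm A play Enter with probability p. Expected payoff against Match: (-2)p + 6(1−p) = −8p + 6; against Ignore: 1p + (-5)(1−p) = 6p − 5.
Setting these equal: −8p + 6 = 6p − 5 ⇒ −14p = -11 ⇒ p = 11/14, and the value is (-8)·(11/14) + 6 = -2/7.
For Firm B: with q = P(Match), equating Enter's and Stay's payoffs gives −3q + 1 = 11q − 5 ⇒ q = 3/7.

4/7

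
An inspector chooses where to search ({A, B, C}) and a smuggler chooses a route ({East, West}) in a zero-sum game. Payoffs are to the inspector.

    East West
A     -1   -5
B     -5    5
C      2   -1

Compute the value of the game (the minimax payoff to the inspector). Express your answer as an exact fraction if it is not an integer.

5/13

Row minima: A → -5, B → -5, C → -1; maximin = -1.
Column maxima: East → 2, West → 5; minimax = 2.
-1 ≠ 2, so there is no saddle point; optimal play is mixed.
A is strictly dominated by C, so the inspector never plays it.
On the remaining 2×2 (B, C vs East, West):
Let the inspector play B with probability p. Expected payoff against East: (-5)p + 2(1−p) = −7p + 2; against West: 5p + (-1)(1−p) = 6p − 1.
Setting these equal: −7p + 2 = 6p − 1 ⇒ −13p = -3 ⇒ p = 3/13, and the value is (-7)·(3/13) + 2 = 5/13.
For the smuggler: with q = P(East), equating B's and C's payoffs gives −10q + 5 = 3q − 1 ⇒ q = 6/13.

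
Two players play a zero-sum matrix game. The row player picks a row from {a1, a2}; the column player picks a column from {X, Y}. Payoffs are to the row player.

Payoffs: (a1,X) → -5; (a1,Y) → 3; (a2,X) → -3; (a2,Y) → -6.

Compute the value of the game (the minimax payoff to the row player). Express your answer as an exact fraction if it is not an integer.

Row minima: a1 → -5, a2 → -6; maximin = -5.
Column maxima: X → -3, Y → 3; minimax = -3.
-5 ≠ -3, so there is no saddle point; optimal play is mixed.
Let the row player play a1 with probability p. Expected payoff against X: (-5)p + (-3)(1−p) = −2p − 3; against Y: 3p + (-6)(1−p) = 9p − 6.
Setting these equal: −2p − 3 = 9p − 6 ⇒ −11p = -3 ⇒ p = 3/11, and the value is (-2)·(3/11) − 3 = -39/11.
For the column player: with q = P(X), equating a1's and a2's payoffs gives −8q + 3 = 3q − 6 ⇒ q = 9/11.

-39/11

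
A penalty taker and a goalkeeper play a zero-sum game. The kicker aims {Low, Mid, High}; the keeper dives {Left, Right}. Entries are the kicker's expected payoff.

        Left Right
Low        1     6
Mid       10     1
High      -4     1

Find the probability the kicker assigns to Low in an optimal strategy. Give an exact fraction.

9/14

Row minima: Low → 1, Mid → 1, High → -4; maximin = 1.
Column maxima: Left → 10, Right → 6; minimax = 6.
1 ≠ 6, so there is no saddle point; optimal play is mixed.
High is strictly dominated by Low, so the kicker never plays it.
On the remaining 2×2 (Low, Mid vs Left, Right):
Let the kicker play Low with probability p. Expected payoff against Left: 1p + 10(1−p) = −9p + 10; against Right: 6p + 1(1−p) = 5p + 1.
Setting these equal: −9p + 10 = 5p + 1 ⇒ −14p = -9 ⇒ p = 9/14, and the value is (-9)·(9/14) + 10 = 59/14.
For the keeper: with q = P(Left), equating Low's and Mid's payoffs gives −5q + 6 = 9q + 1 ⇒ q = 5/14.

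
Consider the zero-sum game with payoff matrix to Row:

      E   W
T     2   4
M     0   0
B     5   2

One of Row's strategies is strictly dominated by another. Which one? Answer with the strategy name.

T gives a strictly higher payoff than M against every column: 2 > 0, 4 > 0.
So M is strictly dominated and Row never plays it.

M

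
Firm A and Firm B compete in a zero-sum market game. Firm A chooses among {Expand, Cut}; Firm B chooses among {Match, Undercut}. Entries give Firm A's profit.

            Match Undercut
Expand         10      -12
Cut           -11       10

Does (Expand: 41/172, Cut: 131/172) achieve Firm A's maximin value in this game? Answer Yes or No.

Against Match this mix gives (41/172)·10 + (131/172)·(-11) = -1031/172.
Against Undercut this mix gives (41/172)·(-12) + (131/172)·10 = 409/86.
Firm B will play Match, holding Firm A to -1031/172. Shifting weight toward the row that does better against Match would raise this floor (the equalizing mix achieves -32/43 against both Match and Undercut), so the proposed strategy is not optimal.

No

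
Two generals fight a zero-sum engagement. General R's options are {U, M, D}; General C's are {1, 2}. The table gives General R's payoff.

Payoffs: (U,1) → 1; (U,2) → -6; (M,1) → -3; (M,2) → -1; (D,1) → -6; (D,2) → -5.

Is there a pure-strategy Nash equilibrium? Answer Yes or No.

No

Row minima: U → -6, M → -3, D → -6; maximin = -3.
Column maxima: 1 → 1, 2 → -1; minimax = -1.
-3 ≠ -1, so no pure-strategy equilibrium exists.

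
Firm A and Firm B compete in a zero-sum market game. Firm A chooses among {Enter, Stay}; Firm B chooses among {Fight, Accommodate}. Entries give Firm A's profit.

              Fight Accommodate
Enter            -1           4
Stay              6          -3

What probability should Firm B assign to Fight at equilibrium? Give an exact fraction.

1/2

Row minima: Enter → -1, Stay → -3; maximin = -1.
Column maxima: Fight → 6, Accommodate → 4; minimax = 4.
-1 ≠ 4, so there is no saddle point; optimal play is mixed.
Let Firm A play Enter with probability p. Expected payoff against Fight: (-1)p + 6(1−p) = −7p + 6; against Accommodate: 4p + (-3)(1−p) = 7p − 3.
Setting these equal: −7p + 6 = 7p − 3 ⇒ −14p = -9 ⇒ p = 9/14, and the value is (-7)·(9/14) + 6 = 3/2.
For Firm B: with q = P(Fight), equating Enter's and Stay's payoffs gives −5q + 4 = 9q − 3 ⇒ q = 1/2.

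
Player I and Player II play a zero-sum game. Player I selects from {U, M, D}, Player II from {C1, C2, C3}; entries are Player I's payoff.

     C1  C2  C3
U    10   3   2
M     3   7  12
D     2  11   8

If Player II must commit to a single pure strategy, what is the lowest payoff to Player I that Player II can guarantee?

10

Column maxima: C1 → 10, C2 → 11, C3 → 12.
The smallest of these is 10.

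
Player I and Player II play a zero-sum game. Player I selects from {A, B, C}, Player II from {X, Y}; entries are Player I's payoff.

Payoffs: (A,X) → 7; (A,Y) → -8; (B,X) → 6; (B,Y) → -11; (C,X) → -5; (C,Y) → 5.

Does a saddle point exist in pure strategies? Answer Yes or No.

Row minima: A → -8, B → -11, C → -5; maximin = -5.
Column maxima: X → 7, Y → 5; minimax = 5.
-5 ≠ 5, so no pure-strategy equilibrium exists.

No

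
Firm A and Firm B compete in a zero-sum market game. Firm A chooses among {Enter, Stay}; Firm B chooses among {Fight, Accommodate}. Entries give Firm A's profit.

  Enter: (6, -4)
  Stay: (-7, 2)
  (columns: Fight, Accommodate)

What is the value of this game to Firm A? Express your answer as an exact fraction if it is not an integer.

-16/19

Row minima: Enter → -4, Stay → -7; maximin = -4.
Column maxima: Fight → 6, Accommodate → 2; minimax = 2.
-4 ≠ 2, so there is no saddle point; optimal play is mixed.
Let Firm A play Enter with probability p. Expected payoff against Fight: 6p + (-7)(1−p) = 13p − 7; against Accommodate: (-4)p + 2(1−p) = −6p + 2.
Setting these equal: 13p − 7 = −6p + 2 ⇒ 19p = 9 ⇒ p = 9/19, and the value is (13)·(9/19) − 7 = -16/19.
For Firm B: with q = P(Fight), equating Enter's and Stay's payoffs gives 10q − 4 = −9q + 2 ⇒ q = 6/19.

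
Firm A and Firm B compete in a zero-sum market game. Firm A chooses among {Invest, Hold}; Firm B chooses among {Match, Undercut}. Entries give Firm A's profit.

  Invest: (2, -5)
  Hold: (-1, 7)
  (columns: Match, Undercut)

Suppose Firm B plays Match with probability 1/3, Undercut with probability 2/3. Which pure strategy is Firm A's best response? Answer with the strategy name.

Expected payoff of Invest: (1/3)·2 + (2/3)·(-5) = -8/3.
Expected payoff of Hold: (1/3)·(-1) + (2/3)·7 = 13/3.
The largest is 13/3, so Firm A's best response is Hold.

Hold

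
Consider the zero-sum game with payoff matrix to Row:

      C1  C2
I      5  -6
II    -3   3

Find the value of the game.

-3/17

Row minima: I → -6, II → -3; maximin = -3.
Column maxima: C1 → 5, C2 → 3; minimax = 3.
-3 ≠ 3, so there is no saddle point; optimal play is mixed.
Let Row play I with probability p. Expected payoff against C1: 5p + (-3)(1−p) = 8p − 3; against C2: (-6)p + 3(1−p) = −9p + 3.
Setting these equal: 8p − 3 = −9p + 3 ⇒ 17p = 6 ⇒ p = 6/17, and the value is (8)·(6/17) − 3 = -3/17.
For Column: with q = P(C1), equating I's and II's payoffs gives 11q − 6 = −6q + 3 ⇒ q = 9/17.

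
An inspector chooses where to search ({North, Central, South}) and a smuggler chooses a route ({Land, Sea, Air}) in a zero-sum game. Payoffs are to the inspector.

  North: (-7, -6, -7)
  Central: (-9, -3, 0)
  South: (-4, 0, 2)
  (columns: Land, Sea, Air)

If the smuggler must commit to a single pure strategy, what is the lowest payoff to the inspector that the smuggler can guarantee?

-4

Column maxima: Land → -4, Sea → 0, Air → 2.
The smallest of these is -4.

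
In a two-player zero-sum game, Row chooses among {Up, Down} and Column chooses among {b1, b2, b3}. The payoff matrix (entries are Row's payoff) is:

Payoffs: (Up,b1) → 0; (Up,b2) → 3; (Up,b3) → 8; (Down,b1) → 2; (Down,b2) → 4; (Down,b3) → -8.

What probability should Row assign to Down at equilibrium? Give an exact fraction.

4/9

Row minima: Up → 0, Down → -8; maximin = 0.
Column maxima: b1 → 2, b2 → 4, b3 → 8; minimax = 2.
0 ≠ 2, so there is no saddle point; optimal play is mixed.
b2 is strictly dominated by b1 (it gives Row strictly more in every row), so Column never plays it.
On the remaining 2×2 (Up, Down vs b1, b3):
Let Row play Up with probability p. Expected payoff against b1: 0p + 2(1−p) = −2p + 2; against b3: 8p + (-8)(1−p) = 16p − 8.
Setting these equal: −2p + 2 = 16p − 8 ⇒ −18p = -10 ⇒ p = 5/9, and the value is (-2)·(5/9) + 2 = 8/9.
For Column: with q = P(b1), equating Up's and Down's payoffs gives −8q + 8 = 10q − 8 ⇒ q = 8/9.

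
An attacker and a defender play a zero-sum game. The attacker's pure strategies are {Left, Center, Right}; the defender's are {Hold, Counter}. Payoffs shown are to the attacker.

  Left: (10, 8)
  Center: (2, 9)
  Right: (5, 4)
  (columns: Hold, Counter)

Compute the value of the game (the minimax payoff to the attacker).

Row minima: Left → 8, Center → 2, Right → 4; maximin = 8.
Column maxima: Hold → 10, Counter → 9; minimax = 9.
8 ≠ 9, so there is no saddle point; optimal play is mixed.
Right is strictly dominated by Left, so the attacker never plays it.
On the remaining 2×2 (Left, Center vs Hold, Counter):
Let the attacker play Left with probability p. Expected payoff against Hold: 10p + 2(1−p) = 8p + 2; against Counter: 8p + 9(1−p) = −p + 9.
Setting these equal: 8p + 2 = −p + 9 ⇒ 9p = 7 ⇒ p = 7/9, and the value is (8)·(7/9) + 2 = 74/9.
For the defender: with q = P(Hold), equating Left's and Center's payoffs gives 2q + 8 = −7q + 9 ⇒ q = 1/9.

74/9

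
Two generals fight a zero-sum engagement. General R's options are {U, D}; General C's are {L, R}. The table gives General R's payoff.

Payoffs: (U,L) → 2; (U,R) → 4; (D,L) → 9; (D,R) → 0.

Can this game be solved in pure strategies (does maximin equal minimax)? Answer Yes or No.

Row minima: U → 2, D → 0; maximin = 2.
Column maxima: L → 9, R → 4; minimax = 4.
2 ≠ 4, so no pure-strategy equilibrium exists.

No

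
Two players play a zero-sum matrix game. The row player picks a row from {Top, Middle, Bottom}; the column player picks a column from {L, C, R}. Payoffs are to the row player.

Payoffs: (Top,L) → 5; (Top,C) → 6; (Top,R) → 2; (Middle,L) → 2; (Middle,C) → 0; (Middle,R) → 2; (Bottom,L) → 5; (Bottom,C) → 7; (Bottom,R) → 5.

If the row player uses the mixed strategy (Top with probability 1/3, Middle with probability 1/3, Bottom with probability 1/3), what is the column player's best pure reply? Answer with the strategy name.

R

If the column player plays L, the row player's expected payoff is (1/3)·5 + (1/3)·2 + (1/3)·5 = 4.
If the column player plays C, the row player's expected payoff is (1/3)·6 + (1/3)·0 + (1/3)·7 = 13/3.
If the column player plays R, the row player's expected payoff is (1/3)·2 + (1/3)·2 + (1/3)·5 = 3.
The column player minimizes the row player's payoff; the smallest is 3, so the best response is R.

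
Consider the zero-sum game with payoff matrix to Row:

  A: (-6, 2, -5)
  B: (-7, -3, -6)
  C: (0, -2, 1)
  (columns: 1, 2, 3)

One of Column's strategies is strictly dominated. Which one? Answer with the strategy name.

1 holds Row's payoff strictly below 3 in every row: -6 < -5, -7 < -6, 0 < 1.
So 3 is strictly dominated for Column.

3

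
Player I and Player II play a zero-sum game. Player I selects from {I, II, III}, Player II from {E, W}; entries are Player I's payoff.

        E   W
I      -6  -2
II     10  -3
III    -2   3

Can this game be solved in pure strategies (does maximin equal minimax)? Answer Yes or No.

No

Row minima: I → -6, II → -3, III → -2; maximin = -2.
Column maxima: E → 10, W → 3; minimax = 3.
-2 ≠ 3, so no pure-strategy equilibrium exists.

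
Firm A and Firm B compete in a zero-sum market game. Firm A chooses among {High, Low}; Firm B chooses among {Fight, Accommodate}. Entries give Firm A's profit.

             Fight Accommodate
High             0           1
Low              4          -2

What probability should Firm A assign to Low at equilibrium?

Row minima: High → 0, Low → -2; maximin = 0.
Column maxima: Fight → 4, Accommodate → 1; minimax = 1.
0 ≠ 1, so there is no saddle point; optimal play is mixed.
Let Firm A play High with probability p. Expected payoff against Fight: 0p + 4(1−p) = −4p + 4; against Accommodate: 1p + (-2)(1−p) = 3p − 2.
Setting these equal: −4p + 4 = 3p − 2 ⇒ −7p = -6 ⇒ p = 6/7, and the value is (-4)·(6/7) + 4 = 4/7.
For Firm B: with q = P(Fight), equating High's and Low's payoffs gives −q + 1 = 6q − 2 ⇒ q = 3/7.

1/7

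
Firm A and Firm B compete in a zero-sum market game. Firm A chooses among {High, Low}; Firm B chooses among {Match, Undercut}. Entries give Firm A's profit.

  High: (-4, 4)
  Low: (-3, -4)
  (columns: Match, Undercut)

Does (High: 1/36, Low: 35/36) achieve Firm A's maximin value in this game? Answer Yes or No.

Against Match this mix gives (1/36)·(-4) + (35/36)·(-3) = -109/36.
Against Undercut this mix gives (1/36)·4 + (35/36)·(-4) = -34/9.
Firm B will play Undercut, holding Firm A to -34/9. Shifting weight toward the row that does better against Undercut would raise this floor (the equalizing mix achieves -28/9 against both Undercut and Match), so the proposed strategy is not optimal.

No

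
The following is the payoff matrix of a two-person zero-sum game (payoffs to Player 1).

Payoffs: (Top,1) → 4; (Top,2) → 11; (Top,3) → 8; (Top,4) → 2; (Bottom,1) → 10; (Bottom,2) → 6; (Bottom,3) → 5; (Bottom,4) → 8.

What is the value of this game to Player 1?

Row minima: Top → 2, Bottom → 5; maximin = 5.
Column maxima: 1 → 10, 2 → 11, 3 → 8, 4 → 8; minimax = 8.
5 ≠ 8, so there is no saddle point; optimal play is mixed.
1 is strictly dominated by 4 (it gives Player 1 strictly more in every row), so Player 2 never plays it.
2 is strictly dominated by 3 (it gives Player 1 strictly more in every row), so Player 2 never plays it.
On the remaining 2×2 (Top, Bottom vs 3, 4):
Let Player 1 play Top with probability p. Expected payoff against 3: 8p + 5(1−p) = 3p + 5; against 4: 2p + 8(1−p) = −6p + 8.
Setting these equal: 3p + 5 = −6p + 8 ⇒ 9p = 3 ⇒ p = 1/3, and the value is (3)·(1/3) + 5 = 6.
For Player 2: with q = P(3), equating Top's and Bottom's payoffs gives 6q + 2 = −3q + 8 ⇒ q = 2/3.

6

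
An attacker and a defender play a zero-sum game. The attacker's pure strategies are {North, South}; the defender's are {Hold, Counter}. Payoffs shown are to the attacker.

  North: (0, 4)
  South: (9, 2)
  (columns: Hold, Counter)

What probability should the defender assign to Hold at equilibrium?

2/11

Row minima: North → 0, South → 2; maximin = 2.
Column maxima: Hold → 9, Counter → 4; minimax = 4.
2 ≠ 4, so there is no saddle point; optimal play is mixed.
Let the attacker play North with probability p. Expected payoff against Hold: 0p + 9(1−p) = −9p + 9; against Counter: 4p + 2(1−p) = 2p + 2.
Setting these equal: −9p + 9 = 2p + 2 ⇒ −11p = -7 ⇒ p = 7/11, and the value is (-9)·(7/11) + 9 = 36/11.
For the defender: with q = P(Hold), equating North's and South's payoffs gives −4q + 4 = 7q + 2 ⇒ q = 2/11.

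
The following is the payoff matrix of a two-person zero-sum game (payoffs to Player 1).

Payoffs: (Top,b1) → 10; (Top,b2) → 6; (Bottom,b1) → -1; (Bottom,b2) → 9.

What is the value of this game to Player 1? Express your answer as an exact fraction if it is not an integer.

Row minima: Top → 6, Bottom → -1; maximin = 6.
Column maxima: b1 → 10, b2 → 9; minimax = 9.
6 ≠ 9, so there is no saddle point; optimal play is mixed.
Let Player 1 play Top with probability p. Expected payoff against b1: 10p + (-1)(1−p) = 11p − 1; against b2: 6p + 9(1−p) = −3p + 9.
Setting these equal: 11p − 1 = −3p + 9 ⇒ 14p = 10 ⇒ p = 5/7, and the value is (11)·(5/7) − 1 = 48/7.
For Player 2: with q = P(b1), equating Top's and Bottom's payoffs gives 4q + 6 = −10q + 9 ⇒ q = 3/14.

48/7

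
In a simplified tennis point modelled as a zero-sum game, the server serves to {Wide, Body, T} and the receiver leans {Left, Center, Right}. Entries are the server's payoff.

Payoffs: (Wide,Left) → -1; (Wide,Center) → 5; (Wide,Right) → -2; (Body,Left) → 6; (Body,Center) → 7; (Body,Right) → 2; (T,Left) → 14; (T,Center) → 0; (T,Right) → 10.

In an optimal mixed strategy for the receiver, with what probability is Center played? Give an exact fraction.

8/15

Row minima: Wide → -2, Body → 2, T → 0; maximin = 2.
Column maxima: Left → 14, Center → 7, Right → 10; minimax = 7.
2 ≠ 7, so there is no saddle point; optimal play is mixed.
Wide is strictly dominated by Body, so the server never plays it.
Left is strictly dominated by Right (it gives the server strictly more in every row), so the receiver never plays it.
On the remaining 2×2 (Body, T vs Center, Right):
Let the server play Body with probability p. Expected payoff against Center: 7p + 0(1−p) = 7p; against Right: 2p + 10(1−p) = −8p + 10.
Setting these equal: 7p = −8p + 10 ⇒ 15p = 10 ⇒ p = 2/3, and the value is (7)·(2/3) = 14/3.
For the receiver: with q = P(Center), equating Body's and T's payoffs gives 5q + 2 = −10q + 10 ⇒ q = 8/15.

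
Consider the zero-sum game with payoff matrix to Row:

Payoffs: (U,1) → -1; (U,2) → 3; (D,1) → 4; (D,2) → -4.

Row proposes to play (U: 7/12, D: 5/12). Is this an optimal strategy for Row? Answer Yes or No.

No

Against 1 this mix gives (7/12)·(-1) + (5/12)·4 = 13/12.
Against 2 this mix gives (7/12)·3 + (5/12)·(-4) = 1/12.
Column will play 2, holding Row to 1/12. Shifting weight toward the row that does better against 2 would raise this floor (the equalizing mix achieves 2/3 against both 2 and 1), so the proposed strategy is not optimal.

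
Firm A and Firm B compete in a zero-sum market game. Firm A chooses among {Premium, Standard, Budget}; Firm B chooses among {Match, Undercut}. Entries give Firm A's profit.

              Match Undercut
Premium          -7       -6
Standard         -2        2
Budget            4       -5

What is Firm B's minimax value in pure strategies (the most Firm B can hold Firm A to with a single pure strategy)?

Column maxima: Match → 4, Undercut → 2.
The smallest of these is 2.

2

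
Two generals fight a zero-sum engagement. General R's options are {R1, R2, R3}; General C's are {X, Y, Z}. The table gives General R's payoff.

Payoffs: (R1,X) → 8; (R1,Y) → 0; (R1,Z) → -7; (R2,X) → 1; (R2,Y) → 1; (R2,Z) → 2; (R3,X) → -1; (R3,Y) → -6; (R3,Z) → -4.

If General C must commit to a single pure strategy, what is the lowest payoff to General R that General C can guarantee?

1

Column maxima: X → 8, Y → 1, Z → 2.
The smallest of these is 1.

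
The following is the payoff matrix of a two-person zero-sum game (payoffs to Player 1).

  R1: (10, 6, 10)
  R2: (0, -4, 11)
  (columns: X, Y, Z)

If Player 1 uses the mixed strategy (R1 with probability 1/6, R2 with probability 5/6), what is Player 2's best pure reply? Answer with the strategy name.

Y

If Player 2 plays X, Player 1's expected payoff is (1/6)·10 + (5/6)·0 = 5/3.
If Player 2 plays Y, Player 1's expected payoff is (1/6)·6 + (5/6)·(-4) = -7/3.
If Player 2 plays Z, Player 1's expected payoff is (1/6)·10 + (5/6)·11 = 65/6.
Player 2 minimizes Player 1's payoff; the smallest is -7/3, so the best response is Y.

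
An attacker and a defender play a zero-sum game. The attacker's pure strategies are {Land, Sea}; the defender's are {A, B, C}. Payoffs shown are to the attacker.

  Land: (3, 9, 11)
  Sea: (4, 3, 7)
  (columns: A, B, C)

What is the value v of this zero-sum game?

27/7

Row minima: Land → 3, Sea → 3; maximin = 3.
Column maxima: A → 4, B → 9, C → 11; minimax = 4.
3 ≠ 4, so there is no saddle point; optimal play is mixed.
C is strictly dominated by A (it gives the attacker strictly more in every row), so the defender never plays it.
On the remaining 2×2 (Land, Sea vs A, B):
Let the attacker play Land with probability p. Expected payoff against A: 3p + 4(1−p) = −p + 4; against B: 9p + 3(1−p) = 6p + 3.
Setting these equal: −p + 4 = 6p + 3 ⇒ −7p = -1 ⇒ p = 1/7, and the value is (-1)·(1/7) + 4 = 27/7.
For the defender: with q = P(A), equating Land's and Sea's payoffs gives −6q + 9 = q + 3 ⇒ q = 6/7.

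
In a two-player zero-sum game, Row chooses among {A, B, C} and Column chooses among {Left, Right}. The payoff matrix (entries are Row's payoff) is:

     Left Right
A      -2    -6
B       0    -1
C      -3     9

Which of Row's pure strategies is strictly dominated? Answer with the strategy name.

B gives a strictly higher payoff than A against every column: 0 > -2, -1 > -6.
So A is strictly dominated and Row never plays it.

A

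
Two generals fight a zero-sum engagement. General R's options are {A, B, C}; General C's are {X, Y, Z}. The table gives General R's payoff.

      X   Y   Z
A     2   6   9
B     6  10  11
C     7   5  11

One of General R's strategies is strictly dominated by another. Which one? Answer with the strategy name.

B gives a strictly higher payoff than A against every column: 6 > 2, 10 > 6, 11 > 9.
So A is strictly dominated and General R never plays it.

A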